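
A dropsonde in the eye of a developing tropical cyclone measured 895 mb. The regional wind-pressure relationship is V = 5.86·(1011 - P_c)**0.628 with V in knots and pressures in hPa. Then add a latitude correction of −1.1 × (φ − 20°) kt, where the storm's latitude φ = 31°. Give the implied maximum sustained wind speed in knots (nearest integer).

ΔP = 1011 − 895 = 116 mb.
116^0.628 ≈ 19.792.
V ≈ 5.86 × 19.792 ≈ 116.0 kt.
Latitude correction: −1.1 × (31 − 20) = -12.1 kt.
Corrected V ≈ 103.9 kt → 104 kt.

104 kt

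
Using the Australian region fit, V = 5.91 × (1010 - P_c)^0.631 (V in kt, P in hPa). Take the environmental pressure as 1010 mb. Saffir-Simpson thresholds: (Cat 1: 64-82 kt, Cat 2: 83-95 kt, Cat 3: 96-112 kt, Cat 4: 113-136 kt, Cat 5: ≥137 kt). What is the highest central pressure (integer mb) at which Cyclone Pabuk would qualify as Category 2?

Category 2 begins at V = 83 kt.
Required ΔP = (83/5.91)^(1/0.631) = 14.044^1.585 ≈ 65.85 mb.
P_c ≤ 1010 − 65.85 = 944.15, so the highest integer P_c is 944 mb.

944 mb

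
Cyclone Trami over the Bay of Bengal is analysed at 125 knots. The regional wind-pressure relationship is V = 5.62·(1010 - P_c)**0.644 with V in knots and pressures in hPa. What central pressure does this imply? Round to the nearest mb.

ΔP = (V / 5.62)^(1/0.644) = (125/5.62)^1.553.
125/5.62 = 22.242; 22.242^1.553 ≈ 123.56 mb.
P_c = 1010 − 123.56 = 886.44 ≈ 886 mb.

886 mb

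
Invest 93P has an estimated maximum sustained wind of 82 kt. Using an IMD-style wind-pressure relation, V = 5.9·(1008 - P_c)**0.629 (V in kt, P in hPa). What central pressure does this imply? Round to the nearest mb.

ΔP = (V / 5.9)^(1/0.629) = (82/5.9)^1.590.
82/5.9 = 13.898; 13.898^1.590 ≈ 65.63 mb.
P_c = 1008 − 65.63 = 942.37 ≈ 942 mb.

942 mb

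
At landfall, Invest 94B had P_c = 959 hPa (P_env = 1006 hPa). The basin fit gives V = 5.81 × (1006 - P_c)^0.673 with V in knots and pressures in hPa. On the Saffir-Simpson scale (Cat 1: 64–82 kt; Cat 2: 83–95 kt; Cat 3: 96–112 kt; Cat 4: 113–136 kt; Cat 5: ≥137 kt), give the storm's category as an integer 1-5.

ΔP = 1006 − 959 = 47 hPa.
V ≈ 5.81 × 47^0.673 = 5.81 × 13.35 ≈ 78 kt.
78 kt falls in the Category 1 band.

1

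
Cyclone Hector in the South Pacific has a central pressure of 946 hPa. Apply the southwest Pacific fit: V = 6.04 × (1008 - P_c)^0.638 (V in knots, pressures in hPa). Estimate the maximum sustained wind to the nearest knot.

84 kt

ΔP = 1008 − 946 = 62 hPa.
62^0.638 ≈ 13.917.
V ≈ 6.04 × 13.917 ≈ 84.1 kt.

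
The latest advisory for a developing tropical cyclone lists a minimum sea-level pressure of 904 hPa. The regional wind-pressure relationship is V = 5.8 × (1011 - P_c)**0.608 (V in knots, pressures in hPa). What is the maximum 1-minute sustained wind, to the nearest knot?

ΔP = 1011 − 904 = 107 hPa.
107^0.608 ≈ 17.134.
V ≈ 5.8 × 17.134 ≈ 99.4 kt.

99 kt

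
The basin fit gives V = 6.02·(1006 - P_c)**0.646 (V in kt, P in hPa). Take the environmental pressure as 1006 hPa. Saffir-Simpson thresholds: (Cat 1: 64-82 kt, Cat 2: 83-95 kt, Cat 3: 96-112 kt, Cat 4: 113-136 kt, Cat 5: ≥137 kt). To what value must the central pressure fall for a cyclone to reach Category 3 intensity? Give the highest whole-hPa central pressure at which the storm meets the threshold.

Category 3 begins at V = 96 kt.
Required ΔP = (96/6.02)^(1/0.646) = 15.947^1.548 ≈ 72.73 hPa.
P_c ≤ 1006 − 72.73 = 933.27, so the highest integer P_c is 933 hPa.

933 hPa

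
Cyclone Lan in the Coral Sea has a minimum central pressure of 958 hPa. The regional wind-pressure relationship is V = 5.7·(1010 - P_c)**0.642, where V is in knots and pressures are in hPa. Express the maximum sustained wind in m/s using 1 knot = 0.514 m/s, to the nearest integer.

37 m/s

ΔP = 1010 − 958 = 52 hPa.
V ≈ 5.7 × 52^0.642 = 5.7 × 12.638 ≈ 72.036 kt.
72.036 × 0.514 ≈ 37.03 m/s → 37 m/s.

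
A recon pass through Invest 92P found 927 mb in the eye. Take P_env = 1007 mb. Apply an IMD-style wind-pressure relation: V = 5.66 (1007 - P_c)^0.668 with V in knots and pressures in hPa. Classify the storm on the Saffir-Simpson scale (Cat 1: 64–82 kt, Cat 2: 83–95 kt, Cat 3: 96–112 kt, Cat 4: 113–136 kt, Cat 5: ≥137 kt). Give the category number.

3

ΔP = 1007 − 927 = 80 mb.
V ≈ 5.66 × 80^0.668 = 5.66 × 18.68 ≈ 106 kt.
106 kt falls in the Category 3 band.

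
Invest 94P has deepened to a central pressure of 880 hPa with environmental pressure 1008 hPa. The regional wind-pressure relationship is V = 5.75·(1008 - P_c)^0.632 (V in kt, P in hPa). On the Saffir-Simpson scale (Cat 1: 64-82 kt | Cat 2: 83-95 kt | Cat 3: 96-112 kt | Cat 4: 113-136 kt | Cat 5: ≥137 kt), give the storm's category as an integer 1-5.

ΔP = 1008 − 880 = 128 hPa.
V ≈ 5.75 × 128^0.632 = 5.75 × 21.47 ≈ 123 kt.
123 kt falls in the Category 4 band.

4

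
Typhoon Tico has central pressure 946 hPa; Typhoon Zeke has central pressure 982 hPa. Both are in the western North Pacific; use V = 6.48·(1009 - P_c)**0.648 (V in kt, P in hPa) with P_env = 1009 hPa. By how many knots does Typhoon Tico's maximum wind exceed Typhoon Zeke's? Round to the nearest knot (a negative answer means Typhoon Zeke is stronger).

40 kt

Typhoon Tico: ΔP = 63; V ≈ 6.48 × 63^0.648 ≈ 94.96 kt.
Typhoon Zeke: ΔP = 27; V ≈ 6.48 × 27^0.648 ≈ 54.84 kt.
Difference ≈ 94.96 − 54.84 = 40.12 → 40 kt.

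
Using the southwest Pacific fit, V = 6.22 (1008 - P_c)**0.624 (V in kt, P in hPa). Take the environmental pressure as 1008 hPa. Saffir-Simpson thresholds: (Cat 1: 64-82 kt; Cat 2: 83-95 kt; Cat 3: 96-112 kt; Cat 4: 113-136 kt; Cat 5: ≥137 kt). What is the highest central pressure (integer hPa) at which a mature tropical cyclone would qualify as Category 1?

966 hPa

Category 1 begins at V = 64 kt.
Required ΔP = (64/6.22)^(1/0.624) = 10.289^1.603 ≈ 41.92 hPa.
P_c ≤ 1008 − 41.92 = 966.08, so the highest integer P_c is 966 hPa.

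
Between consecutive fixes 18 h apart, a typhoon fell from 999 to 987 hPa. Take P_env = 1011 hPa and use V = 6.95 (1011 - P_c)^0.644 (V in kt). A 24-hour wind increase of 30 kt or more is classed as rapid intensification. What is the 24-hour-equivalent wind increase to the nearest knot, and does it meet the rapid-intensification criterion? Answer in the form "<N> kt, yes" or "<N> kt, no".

26 kt, no

V₁: ΔP = 12, V ≈ 6.95 × 12^0.644 ≈ 34.43 kt.
V₂: ΔP = 24, V ≈ 6.95 × 24^0.644 ≈ 53.81 kt.
ΔV over 18 h = 19.38 kt → 24 h equivalent = 19.38 × 24/18 ≈ 25.84 kt.
26 kt < 30 kt ⇒ not rapid intensification.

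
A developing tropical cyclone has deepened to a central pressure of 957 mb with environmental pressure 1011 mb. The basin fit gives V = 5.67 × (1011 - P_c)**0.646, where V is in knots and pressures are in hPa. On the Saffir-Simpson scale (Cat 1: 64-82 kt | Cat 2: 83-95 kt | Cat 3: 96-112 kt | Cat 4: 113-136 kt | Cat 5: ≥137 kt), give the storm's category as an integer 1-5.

ΔP = 1011 − 957 = 54 mb.
V ≈ 5.67 × 54^0.646 = 5.67 × 13.16 ≈ 75 kt.
75 kt falls in the Category 1 band.

1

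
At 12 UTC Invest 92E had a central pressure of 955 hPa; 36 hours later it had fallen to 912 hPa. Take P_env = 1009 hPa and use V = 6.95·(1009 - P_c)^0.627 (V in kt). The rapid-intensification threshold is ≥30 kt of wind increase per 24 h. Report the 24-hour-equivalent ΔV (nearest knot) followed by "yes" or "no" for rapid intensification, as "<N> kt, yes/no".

25 kt, no

V₁: ΔP = 54, V ≈ 6.95 × 54^0.627 ≈ 84.76 kt.
V₂: ΔP = 97, V ≈ 6.95 × 97^0.627 ≈ 122.37 kt.
ΔV over 36 h = 37.61 kt → 24 h equivalent = 37.61 × 24/36 ≈ 25.07 kt.
25 kt < 30 kt ⇒ not rapid intensification.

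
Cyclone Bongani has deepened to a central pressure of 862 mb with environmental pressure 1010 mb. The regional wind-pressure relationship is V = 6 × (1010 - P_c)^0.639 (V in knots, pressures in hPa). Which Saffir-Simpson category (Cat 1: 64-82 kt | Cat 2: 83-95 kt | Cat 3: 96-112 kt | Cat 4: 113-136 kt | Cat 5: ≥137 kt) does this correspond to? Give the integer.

ΔP = 1010 − 862 = 148 mb.
V ≈ 6 × 148^0.639 = 6 × 24.37 ≈ 146 kt.
146 kt falls in the Category 5 band.

5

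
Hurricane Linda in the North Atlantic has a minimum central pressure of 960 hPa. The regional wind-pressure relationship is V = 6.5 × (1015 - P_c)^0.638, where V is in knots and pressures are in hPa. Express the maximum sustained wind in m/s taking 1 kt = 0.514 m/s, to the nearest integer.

ΔP = 1015 − 960 = 55 hPa.
V ≈ 6.5 × 55^0.638 = 6.5 × 12.893 ≈ 83.804 kt.
83.804 × 0.514 ≈ 43.08 m/s → 43 m/s.

43 m/s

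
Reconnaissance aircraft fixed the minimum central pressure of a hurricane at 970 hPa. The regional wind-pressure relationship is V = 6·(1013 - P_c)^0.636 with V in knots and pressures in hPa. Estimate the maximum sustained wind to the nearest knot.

ΔP = 1013 − 970 = 43 hPa.
43^0.636 ≈ 10.937.
V ≈ 6 × 10.937 ≈ 65.6 kt.

66 kt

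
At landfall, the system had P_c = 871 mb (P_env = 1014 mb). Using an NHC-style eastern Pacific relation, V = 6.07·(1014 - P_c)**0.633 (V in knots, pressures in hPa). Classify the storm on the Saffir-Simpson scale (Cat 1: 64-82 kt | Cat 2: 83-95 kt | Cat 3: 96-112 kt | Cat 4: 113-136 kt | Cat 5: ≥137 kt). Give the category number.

5

ΔP = 1014 − 871 = 143 mb.
V ≈ 6.07 × 143^0.633 = 6.07 × 23.14 ≈ 140 kt.
140 kt falls in the Category 5 band.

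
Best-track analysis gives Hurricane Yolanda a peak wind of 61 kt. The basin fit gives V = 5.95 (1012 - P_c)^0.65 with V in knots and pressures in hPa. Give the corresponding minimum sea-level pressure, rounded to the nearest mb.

ΔP = (V / 5.95)^(1/0.65) = (61/5.95)^1.538.
61/5.95 = 10.252; 10.252^1.538 ≈ 35.90 mb.
P_c = 1012 − 35.90 = 976.10 ≈ 976 mb.

976 mb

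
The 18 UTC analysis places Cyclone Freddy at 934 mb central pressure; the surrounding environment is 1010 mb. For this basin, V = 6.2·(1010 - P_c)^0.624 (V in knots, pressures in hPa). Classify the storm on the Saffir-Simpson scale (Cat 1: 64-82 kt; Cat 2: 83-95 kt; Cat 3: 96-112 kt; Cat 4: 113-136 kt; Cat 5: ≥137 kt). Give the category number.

2

ΔP = 1010 − 934 = 76 mb.
V ≈ 6.2 × 76^0.624 = 6.2 × 14.92 ≈ 92 kt.
92 kt falls in the Category 2 band.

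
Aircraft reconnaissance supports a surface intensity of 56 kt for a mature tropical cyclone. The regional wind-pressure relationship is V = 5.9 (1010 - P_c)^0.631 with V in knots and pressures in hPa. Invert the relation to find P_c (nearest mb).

975 mb

ΔP = (V / 5.9)^(1/0.631) = (56/5.9)^1.585.
56/5.9 = 9.492; 9.492^1.585 ≈ 35.39 mb.
P_c = 1010 − 35.39 = 974.61 ≈ 975 mb.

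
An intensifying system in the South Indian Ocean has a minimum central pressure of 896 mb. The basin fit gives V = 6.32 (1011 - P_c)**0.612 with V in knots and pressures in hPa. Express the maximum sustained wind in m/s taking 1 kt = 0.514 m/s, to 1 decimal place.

59.3 m/s

ΔP = 1011 − 896 = 115 mb.
V ≈ 6.32 × 115^0.612 = 6.32 × 18.245 ≈ 115.309 kt.
115.309 × 0.514 ≈ 59.27 m/s → 59.3 m/s.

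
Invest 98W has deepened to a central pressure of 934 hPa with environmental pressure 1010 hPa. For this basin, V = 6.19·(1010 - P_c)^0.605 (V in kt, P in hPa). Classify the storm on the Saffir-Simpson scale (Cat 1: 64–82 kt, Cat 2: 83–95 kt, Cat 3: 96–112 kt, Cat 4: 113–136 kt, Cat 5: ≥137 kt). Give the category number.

ΔP = 1010 − 934 = 76 hPa.
V ≈ 6.19 × 76^0.605 = 6.19 × 13.74 ≈ 85 kt.
85 kt falls in the Category 2 band.

2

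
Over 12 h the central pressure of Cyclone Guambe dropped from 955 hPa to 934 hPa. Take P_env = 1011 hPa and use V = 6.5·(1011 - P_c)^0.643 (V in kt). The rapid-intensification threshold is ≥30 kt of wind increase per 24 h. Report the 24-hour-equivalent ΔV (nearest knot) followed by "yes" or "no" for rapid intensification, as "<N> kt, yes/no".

39 kt, yes

V₁: ΔP = 56, V ≈ 6.5 × 56^0.643 ≈ 86.50 kt.
V₂: ΔP = 77, V ≈ 6.5 × 77^0.643 ≈ 106.15 kt.
ΔV over 12 h = 19.65 kt → 24 h equivalent = 19.65 × 24/12 ≈ 39.30 kt.
39 kt ≥ 30 kt ⇒ rapid intensification.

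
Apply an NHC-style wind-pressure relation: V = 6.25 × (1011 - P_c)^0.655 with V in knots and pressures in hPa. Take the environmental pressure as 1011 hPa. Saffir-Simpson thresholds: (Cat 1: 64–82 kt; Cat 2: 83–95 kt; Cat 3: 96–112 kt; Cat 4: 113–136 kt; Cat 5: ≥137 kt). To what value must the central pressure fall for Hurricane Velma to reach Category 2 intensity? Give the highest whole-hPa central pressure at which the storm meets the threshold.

Category 2 begins at V = 83 kt.
Required ΔP = (83/6.25)^(1/0.655) = 13.280^1.527 ≈ 51.86 hPa.
P_c ≤ 1011 − 51.86 = 959.14, so the highest integer P_c is 959 hPa.

959 hPa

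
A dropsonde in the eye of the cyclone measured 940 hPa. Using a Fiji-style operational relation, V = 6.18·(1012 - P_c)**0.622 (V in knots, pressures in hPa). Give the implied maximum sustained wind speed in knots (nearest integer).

ΔP = 1012 − 940 = 72 hPa.
72^0.622 ≈ 14.298.
V ≈ 6.18 × 14.298 ≈ 88.4 kt.

88 kt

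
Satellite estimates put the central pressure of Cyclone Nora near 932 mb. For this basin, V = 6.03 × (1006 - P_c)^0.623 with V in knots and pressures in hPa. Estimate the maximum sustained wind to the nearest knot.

88 kt

ΔP = 1006 − 932 = 74 mb.
74^0.623 ≈ 14.606.
V ≈ 6.03 × 14.606 ≈ 88.1 kt.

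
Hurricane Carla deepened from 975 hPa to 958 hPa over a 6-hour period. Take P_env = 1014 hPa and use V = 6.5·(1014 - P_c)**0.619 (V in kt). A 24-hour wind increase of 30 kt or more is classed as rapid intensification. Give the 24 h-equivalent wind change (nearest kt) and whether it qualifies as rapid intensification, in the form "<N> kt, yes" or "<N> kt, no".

63 kt, yes

V₁: ΔP = 39, V ≈ 6.5 × 39^0.619 ≈ 62.77 kt.
V₂: ΔP = 56, V ≈ 6.5 × 56^0.619 ≈ 78.53 kt.
ΔV over 6 h = 15.76 kt → 24 h equivalent = 15.76 × 24/6 ≈ 63.04 kt.
63 kt ≥ 30 kt ⇒ rapid intensification.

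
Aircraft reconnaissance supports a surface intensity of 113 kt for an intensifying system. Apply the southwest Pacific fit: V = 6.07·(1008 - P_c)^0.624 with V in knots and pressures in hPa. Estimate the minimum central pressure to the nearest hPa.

ΔP = (V / 6.07)^(1/0.624) = (113/6.07)^1.603.
113/6.07 = 18.616; 18.616^1.603 ≈ 108.41 hPa.
P_c = 1008 − 108.41 = 899.59 ≈ 900 hPa.

900 hPa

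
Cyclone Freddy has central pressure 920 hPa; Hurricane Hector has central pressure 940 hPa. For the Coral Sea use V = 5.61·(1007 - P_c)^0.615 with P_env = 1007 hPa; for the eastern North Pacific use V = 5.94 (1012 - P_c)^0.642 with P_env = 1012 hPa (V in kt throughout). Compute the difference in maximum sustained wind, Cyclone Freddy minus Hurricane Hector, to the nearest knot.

-5 kt

Cyclone Freddy: ΔP = 87; V ≈ 5.61 × 87^0.615 ≈ 87.45 kt.
Hurricane Hector: ΔP = 72; V ≈ 5.94 × 72^0.642 ≈ 92.51 kt.
Difference ≈ 87.45 − 92.51 = -5.06 → -5 kt.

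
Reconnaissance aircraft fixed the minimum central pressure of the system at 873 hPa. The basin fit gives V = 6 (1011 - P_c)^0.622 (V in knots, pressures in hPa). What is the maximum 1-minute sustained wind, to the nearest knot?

ΔP = 1011 − 873 = 138 hPa.
138^0.622 ≈ 21.429.
V ≈ 6 × 21.429 ≈ 128.6 kt.

129 kt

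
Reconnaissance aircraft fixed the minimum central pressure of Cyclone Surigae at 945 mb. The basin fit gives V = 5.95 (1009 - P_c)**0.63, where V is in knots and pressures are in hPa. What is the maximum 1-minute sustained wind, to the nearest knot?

ΔP = 1009 − 945 = 64 mb.
64^0.63 ≈ 13.737.
V ≈ 5.95 × 13.737 ≈ 81.7 kt.

82 kt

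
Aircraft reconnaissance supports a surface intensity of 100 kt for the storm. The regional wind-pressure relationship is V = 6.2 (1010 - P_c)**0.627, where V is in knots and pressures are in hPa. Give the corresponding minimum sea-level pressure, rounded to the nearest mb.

926 mb

ΔP = (V / 6.2)^(1/0.627) = (100/6.2)^1.595.
100/6.2 = 16.129; 16.129^1.595 ≈ 84.34 mb.
P_c = 1010 − 84.34 = 925.66 ≈ 926 mb.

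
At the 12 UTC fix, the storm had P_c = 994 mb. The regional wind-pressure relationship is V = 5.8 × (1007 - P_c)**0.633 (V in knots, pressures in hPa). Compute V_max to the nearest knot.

ΔP = 1007 − 994 = 13 mb.
13^0.633 ≈ 5.071.
V ≈ 5.8 × 5.071 ≈ 29.4 kt.

29 kt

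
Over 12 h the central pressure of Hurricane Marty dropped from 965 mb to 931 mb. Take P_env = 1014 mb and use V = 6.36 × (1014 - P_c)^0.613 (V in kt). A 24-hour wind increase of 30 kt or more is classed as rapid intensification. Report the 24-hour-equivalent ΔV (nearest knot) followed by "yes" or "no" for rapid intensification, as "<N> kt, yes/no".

V₁: ΔP = 49, V ≈ 6.36 × 49^0.613 ≈ 69.11 kt.
V₂: ΔP = 83, V ≈ 6.36 × 83^0.613 ≈ 95.47 kt.
ΔV over 12 h = 26.36 kt → 24 h equivalent = 26.36 × 24/12 ≈ 52.72 kt.
53 kt ≥ 30 kt ⇒ rapid intensification.

53 kt, yes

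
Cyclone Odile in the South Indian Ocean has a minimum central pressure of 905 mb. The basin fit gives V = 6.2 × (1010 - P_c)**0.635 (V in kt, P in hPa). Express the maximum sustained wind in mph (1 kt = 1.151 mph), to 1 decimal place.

137.1 mph

ΔP = 1010 − 905 = 105 mb.
V ≈ 6.2 × 105^0.635 = 6.2 × 19.207 ≈ 119.082 kt.
119.082 × 1.151 ≈ 137.06 mph → 137.1 mph.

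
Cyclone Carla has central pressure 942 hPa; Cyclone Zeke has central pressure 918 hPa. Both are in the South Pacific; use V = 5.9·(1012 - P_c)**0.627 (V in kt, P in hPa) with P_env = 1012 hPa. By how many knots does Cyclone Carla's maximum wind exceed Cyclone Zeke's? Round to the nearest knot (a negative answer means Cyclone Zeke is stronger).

Cyclone Carla: ΔP = 70; V ≈ 5.9 × 70^0.627 ≈ 84.67 kt.
Cyclone Zeke: ΔP = 94; V ≈ 5.9 × 94^0.627 ≈ 101.86 kt.
Difference ≈ 84.67 − 101.86 = -17.19 → -17 kt.

-17 kt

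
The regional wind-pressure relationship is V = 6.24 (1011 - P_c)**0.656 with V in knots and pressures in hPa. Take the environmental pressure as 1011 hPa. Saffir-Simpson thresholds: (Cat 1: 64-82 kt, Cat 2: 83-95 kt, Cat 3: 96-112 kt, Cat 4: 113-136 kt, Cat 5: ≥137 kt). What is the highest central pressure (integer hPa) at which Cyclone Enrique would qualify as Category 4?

928 hPa

Category 4 begins at V = 113 kt.
Required ΔP = (113/6.24)^(1/0.656) = 18.109^1.524 ≈ 82.70 hPa.
P_c ≤ 1011 − 82.70 = 928.30, so the highest integer P_c is 928 hPa.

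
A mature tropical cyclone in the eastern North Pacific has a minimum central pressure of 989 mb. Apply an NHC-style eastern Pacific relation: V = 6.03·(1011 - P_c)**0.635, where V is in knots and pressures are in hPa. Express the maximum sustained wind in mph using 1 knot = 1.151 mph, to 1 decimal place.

49.4 mph

ΔP = 1011 − 989 = 22 mb.
V ≈ 6.03 × 22^0.635 = 6.03 × 7.119 ≈ 42.929 kt.
42.929 × 1.151 ≈ 49.41 mph → 49.4 mph.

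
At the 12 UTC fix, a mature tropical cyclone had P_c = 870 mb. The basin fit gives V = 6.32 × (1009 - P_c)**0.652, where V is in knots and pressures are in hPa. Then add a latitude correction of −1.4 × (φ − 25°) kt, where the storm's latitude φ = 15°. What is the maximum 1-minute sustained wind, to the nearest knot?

ΔP = 1009 − 870 = 139 mb.
139^0.652 ≈ 24.960.
V ≈ 6.32 × 24.960 ≈ 157.7 kt.
Latitude correction: −1.4 × (15 − 25) = 14 kt.
Corrected V ≈ 171.7 kt → 172 kt.

172 kt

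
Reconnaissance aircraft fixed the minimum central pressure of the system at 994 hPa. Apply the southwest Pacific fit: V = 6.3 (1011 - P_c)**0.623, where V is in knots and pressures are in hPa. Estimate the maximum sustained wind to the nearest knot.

37 kt

ΔP = 1011 − 994 = 17 hPa.
17^0.623 ≈ 5.842.
V ≈ 6.3 × 5.842 ≈ 36.8 kt.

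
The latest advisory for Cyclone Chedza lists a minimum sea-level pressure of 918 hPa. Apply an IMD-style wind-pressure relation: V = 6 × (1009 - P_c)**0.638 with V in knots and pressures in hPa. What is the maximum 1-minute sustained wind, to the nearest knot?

ΔP = 1009 − 918 = 91 hPa.
91^0.638 ≈ 17.777.
V ≈ 6 × 17.777 ≈ 106.7 kt.

107 kt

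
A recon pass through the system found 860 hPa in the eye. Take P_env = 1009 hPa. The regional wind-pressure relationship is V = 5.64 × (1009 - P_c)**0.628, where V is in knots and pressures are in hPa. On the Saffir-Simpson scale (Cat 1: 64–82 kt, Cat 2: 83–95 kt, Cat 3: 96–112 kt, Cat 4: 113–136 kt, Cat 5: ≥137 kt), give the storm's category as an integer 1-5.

ΔP = 1009 − 860 = 149 hPa.
V ≈ 5.64 × 149^0.628 = 5.64 × 23.16 ≈ 131 kt.
131 kt falls in the Category 4 band.

4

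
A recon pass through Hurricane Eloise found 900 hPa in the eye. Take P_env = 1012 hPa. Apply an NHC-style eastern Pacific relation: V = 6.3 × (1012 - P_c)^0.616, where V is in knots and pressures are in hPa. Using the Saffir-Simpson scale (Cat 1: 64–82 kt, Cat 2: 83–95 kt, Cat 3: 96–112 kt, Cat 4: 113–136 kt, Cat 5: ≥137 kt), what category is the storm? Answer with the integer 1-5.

4

ΔP = 1012 − 900 = 112 hPa.
V ≈ 6.3 × 112^0.616 = 6.3 × 18.29 ≈ 115 kt.
115 kt falls in the Category 4 band.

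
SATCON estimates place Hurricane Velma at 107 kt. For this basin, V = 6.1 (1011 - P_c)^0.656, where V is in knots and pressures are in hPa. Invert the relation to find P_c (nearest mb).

932 mb

ΔP = (V / 6.1)^(1/0.656) = (107/6.1)^1.524.
107/6.1 = 17.541; 17.541^1.524 ≈ 78.78 mb.
P_c = 1011 − 78.78 = 932.22 ≈ 932 mb.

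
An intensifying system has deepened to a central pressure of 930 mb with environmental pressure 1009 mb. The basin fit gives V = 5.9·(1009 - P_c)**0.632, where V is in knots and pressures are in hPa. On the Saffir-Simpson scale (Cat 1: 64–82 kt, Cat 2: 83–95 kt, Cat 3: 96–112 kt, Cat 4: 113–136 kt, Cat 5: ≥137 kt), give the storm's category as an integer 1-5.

ΔP = 1009 − 930 = 79 mb.
V ≈ 5.9 × 79^0.632 = 5.9 × 15.82 ≈ 93 kt.
93 kt falls in the Category 2 band.

2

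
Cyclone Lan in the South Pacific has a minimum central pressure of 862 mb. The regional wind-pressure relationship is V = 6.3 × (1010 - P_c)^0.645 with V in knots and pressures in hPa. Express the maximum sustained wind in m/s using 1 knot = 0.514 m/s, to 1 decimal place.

ΔP = 1010 − 862 = 148 mb.
V ≈ 6.3 × 148^0.645 = 6.3 × 25.108 ≈ 158.183 kt.
158.183 × 0.514 ≈ 81.31 m/s → 81.3 m/s.

81.3 m/s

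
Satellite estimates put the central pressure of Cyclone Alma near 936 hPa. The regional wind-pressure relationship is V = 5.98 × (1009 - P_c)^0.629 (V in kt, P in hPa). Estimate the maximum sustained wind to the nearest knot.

89 kt

ΔP = 1009 − 936 = 73 hPa.
73^0.629 ≈ 14.860.
V ≈ 5.98 × 14.860 ≈ 88.9 kt.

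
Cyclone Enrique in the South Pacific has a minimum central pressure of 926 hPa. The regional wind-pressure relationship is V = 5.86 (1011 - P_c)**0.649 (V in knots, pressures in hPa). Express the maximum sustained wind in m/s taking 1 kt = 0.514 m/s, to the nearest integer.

ΔP = 1011 − 926 = 85 hPa.
V ≈ 5.86 × 85^0.649 = 5.86 × 17.873 ≈ 104.735 kt.
104.735 × 0.514 ≈ 53.83 m/s → 54 m/s.

54 m/s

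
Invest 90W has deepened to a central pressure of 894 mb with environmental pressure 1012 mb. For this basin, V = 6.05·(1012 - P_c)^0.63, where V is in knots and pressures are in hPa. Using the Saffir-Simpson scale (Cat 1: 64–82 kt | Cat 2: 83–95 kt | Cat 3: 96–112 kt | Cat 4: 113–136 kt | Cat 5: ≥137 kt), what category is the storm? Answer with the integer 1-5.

ΔP = 1012 − 894 = 118 mb.
V ≈ 6.05 × 118^0.63 = 6.05 × 20.20 ≈ 122 kt.
122 kt falls in the Category 4 band.

4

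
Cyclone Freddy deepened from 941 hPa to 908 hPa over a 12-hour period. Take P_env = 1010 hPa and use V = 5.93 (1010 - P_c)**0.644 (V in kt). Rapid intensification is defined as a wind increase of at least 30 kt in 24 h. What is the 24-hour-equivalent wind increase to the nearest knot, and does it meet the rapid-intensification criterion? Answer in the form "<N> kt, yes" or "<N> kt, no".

52 kt, yes

V₁: ΔP = 69, V ≈ 5.93 × 69^0.644 ≈ 90.63 kt.
V₂: ΔP = 102, V ≈ 5.93 × 102^0.644 ≈ 116.57 kt.
ΔV over 12 h = 25.94 kt → 24 h equivalent = 25.94 × 24/12 ≈ 51.88 kt.
52 kt ≥ 30 kt ⇒ rapid intensification.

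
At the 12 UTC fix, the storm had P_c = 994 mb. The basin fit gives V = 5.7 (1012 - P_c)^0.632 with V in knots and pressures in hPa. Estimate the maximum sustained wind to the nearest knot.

ΔP = 1012 − 994 = 18 mb.
18^0.632 ≈ 6.213.
V ≈ 5.7 × 6.213 ≈ 35.4 kt.

35 kt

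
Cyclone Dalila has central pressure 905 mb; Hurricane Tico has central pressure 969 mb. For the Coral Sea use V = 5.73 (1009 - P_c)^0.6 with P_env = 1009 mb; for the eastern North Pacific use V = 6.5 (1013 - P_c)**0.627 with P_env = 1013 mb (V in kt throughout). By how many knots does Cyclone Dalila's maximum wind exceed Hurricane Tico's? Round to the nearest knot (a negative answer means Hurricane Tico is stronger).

23 kt

Cyclone Dalila: ΔP = 104; V ≈ 5.73 × 104^0.6 ≈ 92.98 kt.
Hurricane Tico: ΔP = 44; V ≈ 6.5 × 44^0.627 ≈ 69.72 kt.
Difference ≈ 92.98 − 69.72 = 23.26 → 23 kt.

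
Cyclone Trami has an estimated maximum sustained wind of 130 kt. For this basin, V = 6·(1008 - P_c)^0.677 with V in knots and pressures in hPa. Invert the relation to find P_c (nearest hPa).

ΔP = (V / 6)^(1/0.677) = (130/6)^1.477.
130/6 = 21.667; 21.667^1.477 ≈ 94.00 hPa.
P_c = 1008 − 94.00 = 914.00 ≈ 914 hPa.

914 hPa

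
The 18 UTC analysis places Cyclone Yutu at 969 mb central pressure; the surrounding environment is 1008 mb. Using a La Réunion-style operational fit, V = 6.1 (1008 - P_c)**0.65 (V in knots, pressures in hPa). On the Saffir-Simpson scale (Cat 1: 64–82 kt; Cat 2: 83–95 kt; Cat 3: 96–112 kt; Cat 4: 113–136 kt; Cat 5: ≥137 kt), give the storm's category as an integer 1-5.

ΔP = 1008 − 969 = 39 mb.
V ≈ 6.1 × 39^0.65 = 6.1 × 10.82 ≈ 66 kt.
66 kt falls in the Category 1 band.

1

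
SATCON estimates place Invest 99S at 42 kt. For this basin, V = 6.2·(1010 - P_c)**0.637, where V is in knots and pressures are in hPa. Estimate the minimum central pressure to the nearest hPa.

ΔP = (V / 6.2)^(1/0.637) = (42/6.2)^1.570.
42/6.2 = 6.774; 6.774^1.570 ≈ 20.15 hPa.
P_c = 1010 − 20.15 = 989.85 ≈ 990 hPa.

990 hPa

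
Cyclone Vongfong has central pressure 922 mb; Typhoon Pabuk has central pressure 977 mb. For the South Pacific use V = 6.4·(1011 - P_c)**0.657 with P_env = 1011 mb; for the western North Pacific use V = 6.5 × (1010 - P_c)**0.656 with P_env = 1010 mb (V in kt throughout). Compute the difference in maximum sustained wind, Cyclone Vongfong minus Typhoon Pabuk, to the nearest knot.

Cyclone Vongfong: ΔP = 89; V ≈ 6.4 × 89^0.657 ≈ 122.16 kt.
Typhoon Pabuk: ΔP = 33; V ≈ 6.5 × 33^0.656 ≈ 64.43 kt.
Difference ≈ 122.16 − 64.43 = 57.73 → 58 kt.

58 kt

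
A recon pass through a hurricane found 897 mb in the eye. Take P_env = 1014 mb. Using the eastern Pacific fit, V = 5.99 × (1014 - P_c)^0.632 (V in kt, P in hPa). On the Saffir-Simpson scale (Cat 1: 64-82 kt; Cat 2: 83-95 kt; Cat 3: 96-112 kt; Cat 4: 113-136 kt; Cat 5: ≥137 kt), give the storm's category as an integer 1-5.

ΔP = 1014 − 897 = 117 mb.
V ≈ 5.99 × 117^0.632 = 5.99 × 20.28 ≈ 121 kt.
121 kt falls in the Category 4 band.

4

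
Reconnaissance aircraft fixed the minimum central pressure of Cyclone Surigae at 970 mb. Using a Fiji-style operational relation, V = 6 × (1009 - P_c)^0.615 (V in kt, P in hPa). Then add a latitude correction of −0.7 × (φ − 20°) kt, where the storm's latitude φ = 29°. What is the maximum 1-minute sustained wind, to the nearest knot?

ΔP = 1009 − 970 = 39 mb.
39^0.615 ≈ 9.517.
V ≈ 6 × 9.517 ≈ 57.1 kt.
Latitude correction: −0.7 × (29 − 20) = -6.3 kt.
Corrected V ≈ 50.8 kt → 51 kt.

51 kt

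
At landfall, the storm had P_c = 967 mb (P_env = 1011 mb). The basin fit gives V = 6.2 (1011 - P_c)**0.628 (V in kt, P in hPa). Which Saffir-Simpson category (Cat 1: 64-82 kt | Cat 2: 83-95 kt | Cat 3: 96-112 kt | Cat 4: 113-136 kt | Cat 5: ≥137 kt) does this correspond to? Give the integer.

1

ΔP = 1011 − 967 = 44 mb.
V ≈ 6.2 × 44^0.628 = 6.2 × 10.77 ≈ 67 kt.
67 kt falls in the Category 1 band.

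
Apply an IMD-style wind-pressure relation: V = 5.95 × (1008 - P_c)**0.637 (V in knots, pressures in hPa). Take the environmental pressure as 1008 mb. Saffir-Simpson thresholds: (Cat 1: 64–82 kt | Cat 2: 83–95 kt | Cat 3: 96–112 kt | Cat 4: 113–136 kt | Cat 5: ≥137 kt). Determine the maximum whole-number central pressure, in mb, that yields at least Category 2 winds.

Category 2 begins at V = 83 kt.
Required ΔP = (83/5.95)^(1/0.637) = 13.950^1.570 ≈ 62.63 mb.
P_c ≤ 1008 − 62.63 = 945.37, so the highest integer P_c is 945 mb.

945 mb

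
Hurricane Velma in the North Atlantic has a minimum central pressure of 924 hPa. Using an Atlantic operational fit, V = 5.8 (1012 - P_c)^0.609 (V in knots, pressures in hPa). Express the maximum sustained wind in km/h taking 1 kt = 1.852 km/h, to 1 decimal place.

164.2 km/h

ΔP = 1012 − 924 = 88 hPa.
V ≈ 5.8 × 88^0.609 = 5.8 × 15.282 ≈ 88.638 kt.
88.638 × 1.852 ≈ 164.16 km/h → 164.2 km/h.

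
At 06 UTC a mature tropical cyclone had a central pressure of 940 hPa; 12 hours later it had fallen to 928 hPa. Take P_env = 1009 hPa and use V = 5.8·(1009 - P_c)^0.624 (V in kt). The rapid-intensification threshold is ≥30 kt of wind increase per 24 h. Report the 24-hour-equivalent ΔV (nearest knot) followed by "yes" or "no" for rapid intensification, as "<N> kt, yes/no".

V₁: ΔP = 69, V ≈ 5.8 × 69^0.624 ≈ 81.45 kt.
V₂: ΔP = 81, V ≈ 5.8 × 81^0.624 ≈ 90.02 kt.
ΔV over 12 h = 8.57 kt → 24 h equivalent = 8.57 × 24/12 ≈ 17.14 kt.
17 kt < 30 kt ⇒ not rapid intensification.

17 kt, no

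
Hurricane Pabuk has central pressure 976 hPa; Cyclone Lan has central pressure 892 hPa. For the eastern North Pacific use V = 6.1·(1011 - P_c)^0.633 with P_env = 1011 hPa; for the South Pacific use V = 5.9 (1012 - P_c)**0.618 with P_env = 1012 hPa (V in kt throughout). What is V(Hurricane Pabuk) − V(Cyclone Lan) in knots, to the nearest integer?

Hurricane Pabuk: ΔP = 35; V ≈ 6.1 × 35^0.633 ≈ 57.91 kt.
Cyclone Lan: ΔP = 120; V ≈ 5.9 × 120^0.618 ≈ 113.71 kt.
Difference ≈ 57.91 − 113.71 = -55.80 → -56 kt.

-56 kt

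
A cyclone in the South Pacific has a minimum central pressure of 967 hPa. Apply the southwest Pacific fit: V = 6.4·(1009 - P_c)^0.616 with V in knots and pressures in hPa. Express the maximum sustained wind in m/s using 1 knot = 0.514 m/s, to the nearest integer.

33 m/s

ΔP = 1009 − 967 = 42 hPa.
V ≈ 6.4 × 42^0.616 = 6.4 × 9.998 ≈ 63.988 kt.
63.988 × 0.514 ≈ 32.89 m/s → 33 m/s.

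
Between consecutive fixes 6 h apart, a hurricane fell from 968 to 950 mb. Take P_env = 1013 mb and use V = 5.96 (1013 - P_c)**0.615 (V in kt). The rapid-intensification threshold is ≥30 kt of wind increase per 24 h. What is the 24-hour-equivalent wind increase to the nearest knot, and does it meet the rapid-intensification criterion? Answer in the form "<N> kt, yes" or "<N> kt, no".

57 kt, yes

V₁: ΔP = 45, V ≈ 5.96 × 45^0.615 ≈ 61.94 kt.
V₂: ΔP = 63, V ≈ 5.96 × 63^0.615 ≈ 76.18 kt.
ΔV over 6 h = 14.24 kt → 24 h equivalent = 14.24 × 24/6 ≈ 56.96 kt.
57 kt ≥ 30 kt ⇒ rapid intensification.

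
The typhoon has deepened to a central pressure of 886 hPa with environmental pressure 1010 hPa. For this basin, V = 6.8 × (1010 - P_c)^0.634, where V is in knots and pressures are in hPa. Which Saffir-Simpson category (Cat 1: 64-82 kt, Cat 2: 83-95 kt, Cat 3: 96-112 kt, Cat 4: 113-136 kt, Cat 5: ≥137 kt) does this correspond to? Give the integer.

5

ΔP = 1010 − 886 = 124 hPa.
V ≈ 6.8 × 124^0.634 = 6.8 × 21.24 ≈ 144 kt.
144 kt falls in the Category 5 band.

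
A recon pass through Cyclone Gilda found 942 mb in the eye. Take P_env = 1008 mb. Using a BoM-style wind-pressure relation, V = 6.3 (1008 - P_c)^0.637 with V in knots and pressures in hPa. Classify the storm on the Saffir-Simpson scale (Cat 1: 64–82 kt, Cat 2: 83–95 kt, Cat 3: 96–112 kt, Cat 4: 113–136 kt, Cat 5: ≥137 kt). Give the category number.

ΔP = 1008 − 942 = 66 mb.
V ≈ 6.3 × 66^0.637 = 6.3 × 14.42 ≈ 91 kt.
91 kt falls in the Category 2 band.

2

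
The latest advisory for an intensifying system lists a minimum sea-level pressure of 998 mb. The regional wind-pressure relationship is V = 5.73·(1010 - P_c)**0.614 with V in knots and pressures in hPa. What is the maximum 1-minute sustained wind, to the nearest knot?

26 kt

ΔP = 1010 − 998 = 12 mb.
12^0.614 ≈ 4.599.
V ≈ 5.73 × 4.599 ≈ 26.3 kt.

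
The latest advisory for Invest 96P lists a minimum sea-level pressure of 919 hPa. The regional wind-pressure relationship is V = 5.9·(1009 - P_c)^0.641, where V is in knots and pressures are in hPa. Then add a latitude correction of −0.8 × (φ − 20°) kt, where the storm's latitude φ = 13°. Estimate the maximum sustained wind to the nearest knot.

ΔP = 1009 − 919 = 90 hPa.
90^0.641 ≈ 17.892.
V ≈ 5.9 × 17.892 ≈ 105.6 kt.
Latitude correction: −0.8 × (13 − 20) = 5.6 kt.
Corrected V ≈ 111.2 kt → 111 kt.

111 kt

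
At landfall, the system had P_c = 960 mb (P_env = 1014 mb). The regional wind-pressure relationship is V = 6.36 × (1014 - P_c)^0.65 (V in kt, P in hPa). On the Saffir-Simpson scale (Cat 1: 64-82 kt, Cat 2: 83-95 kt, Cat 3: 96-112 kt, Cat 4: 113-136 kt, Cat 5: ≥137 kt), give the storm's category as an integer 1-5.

ΔP = 1014 − 960 = 54 mb.
V ≈ 6.36 × 54^0.65 = 6.36 × 13.37 ≈ 85 kt.
85 kt falls in the Category 2 band.

2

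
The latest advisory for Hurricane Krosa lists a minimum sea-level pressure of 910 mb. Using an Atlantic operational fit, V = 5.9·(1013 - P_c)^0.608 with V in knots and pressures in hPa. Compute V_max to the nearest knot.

99 kt

ΔP = 1013 − 910 = 103 mb.
103^0.608 ≈ 16.742.
V ≈ 5.9 × 16.742 ≈ 98.8 kt.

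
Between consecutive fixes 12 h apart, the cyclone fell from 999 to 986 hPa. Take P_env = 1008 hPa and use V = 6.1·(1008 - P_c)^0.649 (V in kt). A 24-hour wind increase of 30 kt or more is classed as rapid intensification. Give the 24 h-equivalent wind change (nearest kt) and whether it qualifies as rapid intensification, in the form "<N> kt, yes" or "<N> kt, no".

V₁: ΔP = 9, V ≈ 6.1 × 9^0.649 ≈ 25.39 kt.
V₂: ΔP = 22, V ≈ 6.1 × 22^0.649 ≈ 45.35 kt.
ΔV over 12 h = 19.96 kt → 24 h equivalent = 19.96 × 24/12 ≈ 39.92 kt.
40 kt ≥ 30 kt ⇒ rapid intensification.

40 kt, yes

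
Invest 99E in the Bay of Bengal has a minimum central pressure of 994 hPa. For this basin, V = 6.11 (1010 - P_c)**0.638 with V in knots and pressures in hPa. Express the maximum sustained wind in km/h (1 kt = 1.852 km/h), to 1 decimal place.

ΔP = 1010 − 994 = 16 hPa.
V ≈ 6.11 × 16^0.638 = 6.11 × 5.864 ≈ 35.832 kt.
35.832 × 1.852 ≈ 66.36 km/h → 66.4 km/h.

66.4 km/h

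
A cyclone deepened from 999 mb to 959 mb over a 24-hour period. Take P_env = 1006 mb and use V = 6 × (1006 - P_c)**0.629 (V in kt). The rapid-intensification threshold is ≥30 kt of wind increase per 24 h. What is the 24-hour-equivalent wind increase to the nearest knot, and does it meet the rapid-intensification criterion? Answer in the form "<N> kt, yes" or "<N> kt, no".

47 kt, yes

V₁: ΔP = 7, V ≈ 6 × 7^0.629 ≈ 20.40 kt.
V₂: ΔP = 47, V ≈ 6 × 47^0.629 ≈ 67.59 kt.
ΔV over 24 h = 47.19 kt → 24 h equivalent = 47.19 × 24/24 ≈ 47.19 kt.
47 kt ≥ 30 kt ⇒ rapid intensification.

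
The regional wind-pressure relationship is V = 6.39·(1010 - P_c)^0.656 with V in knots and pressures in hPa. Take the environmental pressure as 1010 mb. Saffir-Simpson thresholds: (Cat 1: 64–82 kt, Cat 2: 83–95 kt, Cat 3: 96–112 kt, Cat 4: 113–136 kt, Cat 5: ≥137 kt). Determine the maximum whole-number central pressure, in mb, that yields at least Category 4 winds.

930 mb

Category 4 begins at V = 113 kt.
Required ΔP = (113/6.39)^(1/0.656) = 17.684^1.524 ≈ 79.76 mb.
P_c ≤ 1010 − 79.76 = 930.24, so the highest integer P_c is 930 mb.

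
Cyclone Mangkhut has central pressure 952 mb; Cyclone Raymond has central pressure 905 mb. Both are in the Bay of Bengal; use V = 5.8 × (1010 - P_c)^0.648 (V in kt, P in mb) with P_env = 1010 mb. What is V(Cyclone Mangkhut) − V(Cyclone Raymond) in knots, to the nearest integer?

-38 kt

Cyclone Mangkhut: ΔP = 58; V ≈ 5.8 × 58^0.648 ≈ 80.56 kt.
Cyclone Raymond: ΔP = 105; V ≈ 5.8 × 105^0.648 ≈ 118.35 kt.
Difference ≈ 80.56 − 118.35 = -37.79 → -38 kt.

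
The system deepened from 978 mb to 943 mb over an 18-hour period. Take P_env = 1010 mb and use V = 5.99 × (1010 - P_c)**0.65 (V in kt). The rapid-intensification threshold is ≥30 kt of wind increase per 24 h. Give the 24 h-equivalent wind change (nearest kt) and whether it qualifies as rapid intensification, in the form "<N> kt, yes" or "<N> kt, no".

47 kt, yes

V₁: ΔP = 32, V ≈ 5.99 × 32^0.65 ≈ 56.99 kt.
V₂: ΔP = 67, V ≈ 5.99 × 67^0.65 ≈ 92.12 kt.
ΔV over 18 h = 35.13 kt → 24 h equivalent = 35.13 × 24/18 ≈ 46.84 kt.
47 kt ≥ 30 kt ⇒ rapid intensification.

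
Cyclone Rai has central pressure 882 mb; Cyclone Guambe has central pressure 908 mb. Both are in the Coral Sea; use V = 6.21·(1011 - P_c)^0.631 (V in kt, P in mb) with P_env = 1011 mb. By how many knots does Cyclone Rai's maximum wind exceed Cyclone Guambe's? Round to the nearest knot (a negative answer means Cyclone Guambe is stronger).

Cyclone Rai: ΔP = 129; V ≈ 6.21 × 129^0.631 ≈ 133.31 kt.
Cyclone Guambe: ΔP = 103; V ≈ 6.21 × 103^0.631 ≈ 115.66 kt.
Difference ≈ 133.31 − 115.66 = 17.65 → 18 kt.

18 kt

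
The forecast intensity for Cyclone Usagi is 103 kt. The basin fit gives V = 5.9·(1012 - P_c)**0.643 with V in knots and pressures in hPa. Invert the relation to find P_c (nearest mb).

927 mb

ΔP = (V / 5.9)^(1/0.643) = (103/5.9)^1.555.
103/5.9 = 17.458; 17.458^1.555 ≈ 85.42 mb.
P_c = 1012 − 85.42 = 926.58 ≈ 927 mb.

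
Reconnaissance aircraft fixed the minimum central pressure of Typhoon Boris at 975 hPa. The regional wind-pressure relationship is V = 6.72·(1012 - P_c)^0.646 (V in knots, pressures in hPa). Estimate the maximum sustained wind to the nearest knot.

69 kt

ΔP = 1012 − 975 = 37 hPa.
37^0.646 ≈ 10.305.
V ≈ 6.72 × 10.305 ≈ 69.3 kt.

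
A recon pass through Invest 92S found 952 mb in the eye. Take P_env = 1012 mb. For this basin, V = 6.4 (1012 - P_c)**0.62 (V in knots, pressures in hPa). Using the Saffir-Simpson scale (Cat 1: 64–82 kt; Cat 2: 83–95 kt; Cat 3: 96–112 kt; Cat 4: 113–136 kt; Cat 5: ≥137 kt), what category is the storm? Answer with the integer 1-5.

ΔP = 1012 − 952 = 60 mb.
V ≈ 6.4 × 60^0.62 = 6.4 × 12.66 ≈ 81 kt.
81 kt falls in the Category 1 band.

1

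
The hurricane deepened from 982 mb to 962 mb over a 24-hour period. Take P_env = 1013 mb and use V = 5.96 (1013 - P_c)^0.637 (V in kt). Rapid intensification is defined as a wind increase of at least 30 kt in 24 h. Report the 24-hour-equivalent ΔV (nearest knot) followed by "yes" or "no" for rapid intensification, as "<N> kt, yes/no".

20 kt, no

V₁: ΔP = 31, V ≈ 5.96 × 31^0.637 ≈ 53.12 kt.
V₂: ΔP = 51, V ≈ 5.96 × 51^0.637 ≈ 72.94 kt.
ΔV over 24 h = 19.82 kt → 24 h equivalent = 19.82 × 24/24 ≈ 19.82 kt.
20 kt < 30 kt ⇒ not rapid intensification.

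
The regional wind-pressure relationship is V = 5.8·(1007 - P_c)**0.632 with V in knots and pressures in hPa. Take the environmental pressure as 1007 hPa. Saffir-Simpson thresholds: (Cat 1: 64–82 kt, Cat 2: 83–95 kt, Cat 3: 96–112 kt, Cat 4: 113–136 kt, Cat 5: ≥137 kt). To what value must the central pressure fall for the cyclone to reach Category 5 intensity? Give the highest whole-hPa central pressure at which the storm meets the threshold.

Category 5 begins at V = 137 kt.
Required ΔP = (137/5.8)^(1/0.632) = 23.621^1.582 ≈ 148.91 hPa.
P_c ≤ 1007 − 148.91 = 858.09, so the highest integer P_c is 858 hPa.

858 hPa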